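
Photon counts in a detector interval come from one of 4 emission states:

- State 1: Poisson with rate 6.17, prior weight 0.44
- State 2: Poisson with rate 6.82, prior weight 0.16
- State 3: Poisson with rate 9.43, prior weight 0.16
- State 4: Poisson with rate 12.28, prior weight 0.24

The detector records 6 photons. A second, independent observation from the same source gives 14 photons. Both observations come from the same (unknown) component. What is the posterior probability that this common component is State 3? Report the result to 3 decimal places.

The responsibility of component k is π_k f_k(x) divided by Σ_j π_j f_j(x).
Since both observations come from the same component, the likelihood for component k is f_k(x₁)·f_k(x₂).
  p_1 = [0.160244] × [0.00277963] = 0.000445419
  p_2 = [0.152576] × [0.00589773] = 0.00089985
  p_3 = [0.0784044] × [0.040491] = 0.00317467
  p_4 = [0.0221168] × [0.0944567] = 0.00208907
Weight by the priors:
  π_1·p_1 = 0.44 × 0.000445419 = 0.000195984
  π_2·p_2 = 0.16 × 0.00089985 = 0.000143976
  π_3·p_3 = 0.16 × 0.00317467 = 0.000507948
  π_4·p_4 = 0.24 × 0.00208907 = 0.000501378
Denominator: 0.000195984 + 0.000143976 + 0.000507948 + 0.000501378 = 0.00134929
So the posterior for State 3 is 0.000507948 / 0.00134929 ≈ 0.376.

0.376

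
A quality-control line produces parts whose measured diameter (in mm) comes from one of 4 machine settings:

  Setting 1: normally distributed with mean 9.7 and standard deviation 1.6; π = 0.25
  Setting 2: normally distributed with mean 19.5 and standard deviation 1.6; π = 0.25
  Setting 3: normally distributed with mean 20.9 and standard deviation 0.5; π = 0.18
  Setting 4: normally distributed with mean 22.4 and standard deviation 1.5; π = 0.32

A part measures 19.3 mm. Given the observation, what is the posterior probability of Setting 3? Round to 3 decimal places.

P(component k | x) = π_k·f_k(x) / marginal(x), where marginal(x) = Σ_j π_j·f_j(x).
Evaluate each component's likelihood at the observed value:
  f_1 = 3.79743e-09
  f_2 = 0.247399
  f_3 = 0.00476818
  f_4 = 0.031431
Prior × likelihood for each component:
  π_1·f_1 = 0.25 × 3.79743e-09 = 9.49357e-10
  π_2·f_2 = 0.25 × 0.247399 = 0.0618496
  π_3·f_3 = 0.18 × 0.00476818 = 0.000858272
  π_4·f_4 = 0.32 × 0.031431 = 0.0100579
Sum: 9.49357e-10 + 0.0618496 + 0.000858272 + 0.0100579 = 0.0727658
Responsibility of Setting 3: 0.000858272 / 0.0727658 ≈ 0.012

0.012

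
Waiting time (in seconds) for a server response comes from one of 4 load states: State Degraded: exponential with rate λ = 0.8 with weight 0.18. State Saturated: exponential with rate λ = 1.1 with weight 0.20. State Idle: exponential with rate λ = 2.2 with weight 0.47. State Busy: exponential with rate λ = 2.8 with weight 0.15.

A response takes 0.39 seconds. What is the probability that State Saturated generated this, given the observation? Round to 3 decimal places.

0.173

P(component k | x) = π_k·f_k(x) / marginal(x), where marginal(x) = Σ_j π_j·f_j(x).
Component likelihoods at x = 0.39 seconds:
  f_Degraded = 0.8·e^(−0.8·0.39) = 0.8·e^(−0.3120) = 0.585585
  f_Saturated = 1.1·e^(−1.1·0.39) = 1.1·e^(−0.4290) = 0.716276
  f_Idle = 2.2·e^(−2.2·0.39) = 2.2·e^(−0.8580) = 0.93282
  f_Busy = 2.8·e^(−2.8·0.39) = 2.8·e^(−1.0920) = 0.939525
Unnormalised posteriors:
  π_Degraded·f_Degraded = 0.18 × 0.585585 = 0.105405
  π_Saturated·f_Saturated = 0.20 × 0.716276 = 0.143255
  π_Idle·f_Idle = 0.47 × 0.93282 = 0.438426
  π_Busy·f_Busy = 0.15 × 0.939525 = 0.140929
Sum: 0.105405 + 0.143255 + 0.438426 + 0.140929 = 0.828015
So the posterior for State Saturated is 0.143255 / 0.828015 ≈ 0.173.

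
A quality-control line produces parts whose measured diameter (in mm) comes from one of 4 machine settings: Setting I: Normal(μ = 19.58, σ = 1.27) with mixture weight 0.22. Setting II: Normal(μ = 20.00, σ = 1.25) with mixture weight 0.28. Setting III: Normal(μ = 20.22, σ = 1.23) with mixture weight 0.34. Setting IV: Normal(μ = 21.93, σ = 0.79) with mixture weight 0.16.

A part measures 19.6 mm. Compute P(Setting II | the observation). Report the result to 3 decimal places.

0.337

Apply Bayes' rule: the posterior for each component is proportional to its prior times its likelihood at x.
Normal densities:
  p_I = (1/(1.27·√(2π)))·exp(−(19.6−19.58)²/(2·1.27²)) = 0.314128·exp(-0.00012) = 0.314089
  p_II = (1/(1.25·√(2π)))·exp(−(19.6−20.00)²/(2·1.25²)) = 0.319154·exp(-0.05120) = 0.303224
  p_III = (1/(1.23·√(2π)))·exp(−(19.6−20.22)²/(2·1.23²)) = 0.324343·exp(-0.12704) = 0.285648
  p_IV = (1/(0.79·√(2π)))·exp(−(19.6−21.93)²/(2·0.79²)) = 0.504990·exp(-4.34938) = 0.00652184
Weight by the priors:
  π_I·p_I = 0.22 × 0.314089 = 0.0690995
  π_II·p_II = 0.28 × 0.303224 = 0.0849028
  π_III·p_III = 0.34 × 0.285648 = 0.0971205
  π_IV·p_IV = 0.16 × 0.00652184 = 0.00104349
Marginal: 0.0690995 + 0.0849028 + 0.0971205 + 0.00104349 = 0.252166
P(Setting II | 19.6 mm) ≈ 0.337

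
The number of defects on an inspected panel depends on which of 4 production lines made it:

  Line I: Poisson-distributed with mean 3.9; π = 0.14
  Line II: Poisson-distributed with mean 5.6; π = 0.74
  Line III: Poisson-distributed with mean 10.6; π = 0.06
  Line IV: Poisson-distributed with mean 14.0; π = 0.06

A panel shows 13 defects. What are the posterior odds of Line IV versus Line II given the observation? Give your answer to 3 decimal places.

Only the two components matter; the odds are (π_i f_i(x)) / (π_j f_j(x)).
Component likelihoods at x = 13 defects:
  p_I = e^(−3.9)·3.9^13/13! = 0.000156968
  p_II = e^(−5.6)·5.6^13/13! = 0.00316311
  p_III = e^(−10.6)·10.6^13/13! = 0.0853443
  p_IV = e^(−14.0)·14.0^13/13! = 0.105989
Posterior odds = (π_IV·p_IV) / (π_II·p_II) = (0.06·0.105989) / (0.74·0.00316311) = 0.00635935 / 0.0023407 ≈ 2.717

2.717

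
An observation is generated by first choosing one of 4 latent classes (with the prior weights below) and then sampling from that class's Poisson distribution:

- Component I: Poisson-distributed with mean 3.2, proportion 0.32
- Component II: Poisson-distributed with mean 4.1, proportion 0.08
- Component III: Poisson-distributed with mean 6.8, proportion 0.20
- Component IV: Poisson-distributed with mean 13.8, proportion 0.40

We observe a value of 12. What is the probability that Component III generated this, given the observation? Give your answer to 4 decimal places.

Apply Bayes' rule: the posterior for each component is proportional to its prior times its likelihood at x.
Component likelihoods at x = 12:
  p_I = e^(−3.2)·3.2^12/12! = 9.81116e-05
  p_II = e^(−4.1)·4.1^12/12! = 0.00078066
  p_III = e^(−6.8)·6.8^12/12! = 0.0227283
  p_IV = e^(−13.8)·13.8^12/12! = 0.101146
Weight by the priors:
  π_I·p_I = 0.32 × 9.81116e-05 = 3.13957e-05
  π_II·p_II = 0.08 × 0.00078066 = 6.24528e-05
  π_III·p_III = 0.20 × 0.0227283 = 0.00454567
  π_IV·p_IV = 0.40 × 0.101146 = 0.0404584
Normaliser: 3.13957e-05 + 6.24528e-05 + 0.00454567 + 0.0404584 = 0.0450979
So the posterior for Component III is 0.00454567 / 0.0450979 ≈ 0.1008.

0.1008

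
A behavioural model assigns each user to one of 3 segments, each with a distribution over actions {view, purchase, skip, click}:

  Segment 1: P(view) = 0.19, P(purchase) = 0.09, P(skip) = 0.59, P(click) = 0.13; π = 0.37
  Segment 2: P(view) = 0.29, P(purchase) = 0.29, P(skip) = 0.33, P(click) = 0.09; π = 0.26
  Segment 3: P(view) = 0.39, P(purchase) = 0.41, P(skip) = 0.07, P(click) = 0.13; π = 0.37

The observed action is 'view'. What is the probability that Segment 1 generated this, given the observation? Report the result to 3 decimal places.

0.242

By Bayes' theorem, P(k | x) = π_k f_k(x) / Σ_j π_j f_j(x).
Component likelihoods at x = 'view':
  p_1 = 0.19
  p_2 = 0.29
  p_3 = 0.39
Unnormalised posteriors:
  π_1·p_1 = 0.37 × 0.19 = 0.0703
  π_2·p_2 = 0.26 × 0.29 = 0.0754
  π_3·p_3 = 0.37 × 0.39 = 0.1443
Evidence: 0.0703 + 0.0754 + 0.1443 = 0.29
So the posterior for Segment 1 is 0.0703 / 0.29 ≈ 0.242.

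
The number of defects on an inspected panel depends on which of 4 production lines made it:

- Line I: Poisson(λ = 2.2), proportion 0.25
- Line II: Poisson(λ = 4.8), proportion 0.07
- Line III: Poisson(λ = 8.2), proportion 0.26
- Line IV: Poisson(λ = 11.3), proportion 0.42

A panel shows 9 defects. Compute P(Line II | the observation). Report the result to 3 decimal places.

0.027

The responsibility of component k is π_k f_k(x) divided by Σ_j π_j f_j(x).
Poisson probabilities:
  L_I = 0.000368632
  L_II = 0.0306757
  L_III = 0.126866
  L_IV = 0.102427
Unnormalised posteriors:
  π_I·L_I = 0.25 × 0.000368632 = 9.2158e-05
  π_II·L_II = 0.07 × 0.0306757 = 0.0021473
  π_III·L_III = 0.26 × 0.126866 = 0.0329853
  π_IV·L_IV = 0.42 × 0.102427 = 0.0430194
Marginal: 9.2158e-05 + 0.0021473 + 0.0329853 + 0.0430194 = 0.0782442
P(Line II | 9 defects) = 0.0021473 / 0.0782442 ≈ 0.027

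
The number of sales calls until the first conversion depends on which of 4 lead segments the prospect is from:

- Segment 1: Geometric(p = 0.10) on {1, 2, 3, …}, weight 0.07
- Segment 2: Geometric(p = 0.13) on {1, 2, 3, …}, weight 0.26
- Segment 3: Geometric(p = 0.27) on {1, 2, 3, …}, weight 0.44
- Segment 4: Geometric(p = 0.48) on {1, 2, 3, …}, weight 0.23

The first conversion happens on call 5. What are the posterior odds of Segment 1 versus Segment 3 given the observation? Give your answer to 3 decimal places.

0.136

Only the two components matter; the odds are (π_i f_i(x)) / (π_j f_j(x)).
Evaluate each component's likelihood at the observed value:
  p_1 = 0.06561
  p_2 = 0.0744767
  p_3 = 0.0766753
  p_4 = 0.0350958
Odds = (0.07/0.44) × (0.06561/0.0766753) = 0.159091 × 0.855687 ≈ 0.136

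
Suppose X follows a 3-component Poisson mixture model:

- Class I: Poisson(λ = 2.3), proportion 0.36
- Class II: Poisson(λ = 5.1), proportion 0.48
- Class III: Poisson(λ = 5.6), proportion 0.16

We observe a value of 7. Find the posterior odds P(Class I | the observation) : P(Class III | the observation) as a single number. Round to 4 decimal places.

Since P(k|x) ∝ π_k f_k(x), the posterior odds are π_i f_i(x) / (π_j f_j(x)).
Component likelihoods at x = 7:
  p_I = e^(−2.3)·2.3^7/7! = 0.00677309
  p_II = e^(−5.1)·5.1^7/7! = 0.108557
  p_III = e^(−5.6)·5.6^7/7! = 0.126717
Posterior odds = (π_I·p_I) / (π_III·p_III) = (0.36·0.00677309) / (0.16·0.126717) = 0.00243831 / 0.0202748 ≈ 0.1203

0.1203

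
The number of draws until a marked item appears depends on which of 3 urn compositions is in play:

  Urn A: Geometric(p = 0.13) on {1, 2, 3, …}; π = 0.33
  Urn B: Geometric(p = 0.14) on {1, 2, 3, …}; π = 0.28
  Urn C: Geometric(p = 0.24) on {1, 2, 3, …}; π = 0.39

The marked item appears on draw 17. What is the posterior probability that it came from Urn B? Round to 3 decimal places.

The responsibility of component k is w_k f_k(x) divided by Σ_j w_j f_j(x).
Geometric probabilities:
  p_A = 0.13·(1−0.13)^16 = 0.13·0.107723 = 0.014004
  p_B = 0.14·(1−0.14)^16 = 0.14·0.0895314 = 0.0125344
  p_C = 0.24·(1−0.24)^16 = 0.24·0.0123885 = 0.00297323
Prior × likelihood for each component:
  w_A·p_A = 0.33 × 0.014004 = 0.00462131
  w_B·p_B = 0.28 × 0.0125344 = 0.00350963
  w_C·p_C = 0.39 × 0.00297323 = 0.00115956
Marginal: 0.00462131 + 0.00350963 + 0.00115956 = 0.0092905
P(Urn B | data) = 0.00350963 / 0.0092905 ≈ 0.378

0.378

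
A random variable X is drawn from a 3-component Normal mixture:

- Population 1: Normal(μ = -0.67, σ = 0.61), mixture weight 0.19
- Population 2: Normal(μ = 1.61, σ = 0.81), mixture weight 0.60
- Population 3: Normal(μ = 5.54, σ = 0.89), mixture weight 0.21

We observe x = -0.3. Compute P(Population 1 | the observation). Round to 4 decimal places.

0.8494

By Bayes' theorem, P(k | x) = π_k f_k(x) / Σ_j π_j f_j(x).
Component likelihoods at x = -0.3:
  p_1 = (1/(0.61·√(2π)))·exp(−(-0.3−-0.67)²/(2·0.61²)) = 0.654004·exp(-0.18396) = 0.544113
  p_2 = (1/(0.81·√(2π)))·exp(−(-0.3−1.61)²/(2·0.81²)) = 0.492521·exp(-2.78014) = 0.030551
  p_3 = (1/(0.89·√(2π)))·exp(−(-0.3−5.54)²/(2·0.89²)) = 0.448250·exp(-21.52859) = 2.00341e-10
Unnormalised posteriors:
  π_1·p_1 = 0.19 × 0.544113 = 0.103381
  π_2·p_2 = 0.60 × 0.030551 = 0.0183306
  π_3·p_3 = 0.21 × 2.00341e-10 = 4.20716e-11
Evidence: 0.103381 + 0.0183306 + 4.20716e-11 = 0.121712
P(Population 1 | the observation) = 0.103381 / 0.121712 ≈ 0.8494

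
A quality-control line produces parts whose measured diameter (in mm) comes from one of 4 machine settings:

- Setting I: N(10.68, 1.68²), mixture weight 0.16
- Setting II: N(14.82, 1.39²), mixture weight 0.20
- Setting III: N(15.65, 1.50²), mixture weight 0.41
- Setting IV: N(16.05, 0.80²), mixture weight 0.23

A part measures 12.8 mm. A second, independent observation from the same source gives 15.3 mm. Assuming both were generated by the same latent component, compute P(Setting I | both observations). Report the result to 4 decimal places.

0.0091

P(component k | x) = P(Z=k)·f_k(x) / marginal(x), where marginal(x) = Σ_j P(Z=j)·f_j(x).
Since both observations come from the same component, the likelihood for component k is f_k(x₁)·f_k(x₂).
  f_I = [(1/(1.68·√(2π)))·exp(−(12.8−10.68)²/(2·1.68²)) = 0.237466·exp(-0.79620) = 0.107106] × [0.00541283] = 0.000579748
  f_II = [(1/(1.39·√(2π)))·exp(−(12.8−14.82)²/(2·1.39²)) = 0.287009·exp(-1.05595) = 0.0998395] × [0.270396] = 0.0269962
  f_III = [(1/(1.50·√(2π)))·exp(−(12.8−15.65)²/(2·1.50²)) = 0.265962·exp(-1.80500) = 0.0437439] × [0.258819] = 0.0113218
  f_IV = [(1/(0.80·√(2π)))·exp(−(12.8−16.05)²/(2·0.80²)) = 0.498678·exp(-8.25195) = 0.00013003] × [0.321342] = 4.1784e-05
Prior × likelihood for each component:
  P(Z=I)·f_I = 0.16 × 0.000579748 = 9.27597e-05
  P(Z=II)·f_II = 0.20 × 0.0269962 = 0.00539924
  P(Z=III)·f_III = 0.41 × 0.0113218 = 0.00464192
  P(Z=IV)·f_IV = 0.23 × 4.1784e-05 = 9.61033e-06
Evidence: 9.27597e-05 + 0.00539924 + 0.00464192 + 9.61033e-06 = 0.0101435
P(Setting I | x) = 9.27597e-05 / 0.0101435 ≈ 0.0091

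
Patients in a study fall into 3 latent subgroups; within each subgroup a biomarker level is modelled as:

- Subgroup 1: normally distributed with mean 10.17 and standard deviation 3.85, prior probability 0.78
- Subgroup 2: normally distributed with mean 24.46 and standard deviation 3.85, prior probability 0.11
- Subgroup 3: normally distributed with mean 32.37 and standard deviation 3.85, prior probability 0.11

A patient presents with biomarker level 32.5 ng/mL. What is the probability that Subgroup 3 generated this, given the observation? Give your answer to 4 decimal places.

Posterior ∝ prior × likelihood, so P(k | x) ∝ P(Z=k) f_k(x); normalise over all components.
Normal densities:
  L_1 = (1/(3.85·√(2π)))·exp(−(32.5−10.17)²/(2·3.85²)) = 0.103621·exp(-16.82000) = 5.1359e-09
  L_2 = (1/(3.85·√(2π)))·exp(−(32.5−24.46)²/(2·3.85²)) = 0.103621·exp(-2.18052) = 0.0117074
  L_3 = (1/(3.85·√(2π)))·exp(−(32.5−32.37)²/(2·3.85²)) = 0.103621·exp(-0.00057) = 0.103562
Prior × likelihood for each component:
  P(Z=1)·L_1 = 0.78 × 5.1359e-09 = 4.006e-09
  P(Z=2)·L_2 = 0.11 × 0.0117074 = 0.00128781
  P(Z=3)·L_3 = 0.11 × 0.103562 = 0.0113919
Denominator: 4.006e-09 + 0.00128781 + 0.0113919 = 0.0126797
P(Subgroup 3 | 32.5 ng/mL) ≈ 0.8984

0.8984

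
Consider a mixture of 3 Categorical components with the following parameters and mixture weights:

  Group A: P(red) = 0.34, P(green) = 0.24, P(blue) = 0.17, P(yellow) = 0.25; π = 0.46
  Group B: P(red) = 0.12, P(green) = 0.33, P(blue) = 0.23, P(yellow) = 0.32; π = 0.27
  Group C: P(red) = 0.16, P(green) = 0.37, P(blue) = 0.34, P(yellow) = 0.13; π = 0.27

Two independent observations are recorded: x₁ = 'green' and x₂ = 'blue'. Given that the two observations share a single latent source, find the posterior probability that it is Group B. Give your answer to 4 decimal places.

0.2799

Posterior ∝ prior × likelihood, so P(k | x) ∝ w_k f_k(x); normalise over all components.
Since both observations come from the same component, the likelihood for component k is f_k(x₁)·f_k(x₂).
  p_A = [P(green | comp) = 0.24] × [0.17] = 0.0408
  p_B = [P(green | comp) = 0.33] × [0.23] = 0.0759
  p_C = [P(green | comp) = 0.37] × [0.34] = 0.1258
Multiply by the mixture weights:
  w_A·p_A = 0.46 × 0.0408 = 0.018768
  w_B·p_B = 0.27 × 0.0759 = 0.020493
  w_C·p_C = 0.27 × 0.1258 = 0.033966
Normaliser: 0.018768 + 0.020493 + 0.033966 = 0.073227
So the posterior for Group B is 0.020493 / 0.073227 ≈ 0.2799.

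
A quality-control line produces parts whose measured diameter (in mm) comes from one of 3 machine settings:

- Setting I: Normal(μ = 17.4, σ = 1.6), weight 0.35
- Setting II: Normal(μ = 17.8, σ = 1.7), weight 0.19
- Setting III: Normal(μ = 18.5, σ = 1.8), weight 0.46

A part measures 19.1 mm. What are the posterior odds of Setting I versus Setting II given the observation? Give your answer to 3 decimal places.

The posterior odds equal the prior odds times the likelihood ratio: (π_i/π_j)·(f_i(x)/f_j(x)).
Component likelihoods at x = 19.1 mm:
  p_I = (1/(1.6·√(2π)))·exp(−(19.1−17.4)²/(2·1.6²)) = 0.249339·exp(-0.56445) = 0.141792
  p_II = (1/(1.7·√(2π)))·exp(−(19.1−17.8)²/(2·1.7²)) = 0.234672·exp(-0.29239) = 0.175178
  p_III = (1/(1.8·√(2π)))·exp(−(19.1−18.5)²/(2·1.8²)) = 0.221635·exp(-0.05556) = 0.209657
0.0496271 / 0.0332838 ≈ 1.491

1.491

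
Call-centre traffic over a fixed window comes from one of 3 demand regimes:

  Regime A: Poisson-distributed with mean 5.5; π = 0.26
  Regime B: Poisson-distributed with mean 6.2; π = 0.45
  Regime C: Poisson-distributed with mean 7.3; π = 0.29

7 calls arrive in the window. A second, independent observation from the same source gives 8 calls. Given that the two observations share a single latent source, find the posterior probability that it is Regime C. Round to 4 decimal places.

0.3734

Posterior ∝ prior × likelihood, so P(k | x) ∝ P(Z=k) f_k(x); normalise over all components.
Since both observations come from the same component, the likelihood for component k is f_k(x₁)·f_k(x₂).
  p_A = [0.123449] × [0.0848714] = 0.0104773
  p_B = [0.141803] × [0.109897] = 0.0155838
  p_C = [0.148074] × [0.135118] = 0.0200075
Weight by the priors:
  P(Z=A)·p_A = 0.26 × 0.0104773 = 0.0027241
  P(Z=B)·p_B = 0.45 × 0.0155838 = 0.0070127
  P(Z=C)·p_C = 0.29 × 0.0200075 = 0.00580217
Normaliser: 0.0027241 + 0.0070127 + 0.00580217 = 0.015539
Responsibility of Regime C: 0.00580217 / 0.015539 ≈ 0.3734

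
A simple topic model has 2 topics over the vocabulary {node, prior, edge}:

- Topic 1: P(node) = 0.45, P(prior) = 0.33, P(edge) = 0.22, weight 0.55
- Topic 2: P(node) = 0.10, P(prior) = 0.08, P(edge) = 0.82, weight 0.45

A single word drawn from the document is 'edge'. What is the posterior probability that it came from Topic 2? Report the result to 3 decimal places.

P(component k | x) = π_k·f_k(x) / marginal(x), where marginal(x) = Σ_j π_j·f_j(x).
Categorical probabilities:
  L_1 = 0.22
  L_2 = 0.82
Weight by the priors:
  π_1·L_1 = 0.55 × 0.22 = 0.121
  π_2·L_2 = 0.45 × 0.82 = 0.369
Normaliser: 0.121 + 0.369 = 0.49
P(Topic 2 | 'edge') ≈ 0.753

0.753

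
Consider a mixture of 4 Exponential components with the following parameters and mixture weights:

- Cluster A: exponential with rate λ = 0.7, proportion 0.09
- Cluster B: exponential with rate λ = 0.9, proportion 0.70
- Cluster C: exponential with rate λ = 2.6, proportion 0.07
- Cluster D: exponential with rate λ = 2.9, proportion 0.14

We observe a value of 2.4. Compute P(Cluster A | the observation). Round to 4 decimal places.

By Bayes' theorem, P(k | x) = π_k f_k(x) / Σ_j π_j f_j(x).
Evaluate each component's likelihood at the observed value:
  p_A = 0.130462
  p_B = 0.103793
  p_C = 0.00506962
  p_D = 0.00275238
Weight by the priors:
  π_A·p_A = 0.09 × 0.130462 = 0.0117416
  π_B·p_B = 0.70 × 0.103793 = 0.0726548
  π_C·p_C = 0.07 × 0.00506962 = 0.000354874
  π_D·p_D = 0.14 × 0.00275238 = 0.000385333
Normaliser: 0.0117416 + 0.0726548 + 0.000354874 + 0.000385333 = 0.0851366
So the posterior for Cluster A is 0.0117416 / 0.0851366 ≈ 0.1379.

0.1379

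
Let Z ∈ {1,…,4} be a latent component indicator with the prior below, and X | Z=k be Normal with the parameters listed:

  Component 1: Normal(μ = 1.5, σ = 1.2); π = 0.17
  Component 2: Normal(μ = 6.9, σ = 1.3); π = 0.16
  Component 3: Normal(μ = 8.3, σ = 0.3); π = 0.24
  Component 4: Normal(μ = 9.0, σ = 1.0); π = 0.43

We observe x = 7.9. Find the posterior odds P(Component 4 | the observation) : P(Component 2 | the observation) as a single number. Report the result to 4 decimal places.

2.5647

Since P(k|x) ∝ π_k f_k(x), the posterior odds are π_i f_i(x) / (π_j f_j(x)).
Normal densities:
  f_1 = (1/(1.2·√(2π)))·exp(−(7.9−1.5)²/(2·1.2²)) = 0.332452·exp(-14.22222) = 2.21358e-07
  f_2 = (1/(1.3·√(2π)))·exp(−(7.9−6.9)²/(2·1.3²)) = 0.306879·exp(-0.29586) = 0.228285
  f_3 = (1/(0.3·√(2π)))·exp(−(7.9−8.3)²/(2·0.3²)) = 1.329808·exp(-0.88889) = 0.5467
  f_4 = (1/(1.0·√(2π)))·exp(−(7.9−9.0)²/(2·1.0²)) = 0.398942·exp(-0.60500) = 0.217852
Posterior odds = (π_4·f_4) / (π_2·f_2) = (0.43·0.217852) / (0.16·0.228285) = 0.0936764 / 0.0365256 ≈ 2.5647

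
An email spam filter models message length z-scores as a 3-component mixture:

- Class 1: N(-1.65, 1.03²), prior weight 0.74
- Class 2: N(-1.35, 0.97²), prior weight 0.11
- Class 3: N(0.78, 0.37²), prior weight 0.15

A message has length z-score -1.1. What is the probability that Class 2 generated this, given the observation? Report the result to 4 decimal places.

The responsibility of component k is π_k f_k(x) divided by Σ_j π_j f_j(x).
Component likelihoods at x = -1.1:
  L_1 = (1/(1.03·√(2π)))·exp(−(-1.1−-1.65)²/(2·1.03²)) = 0.387323·exp(-0.14257) = 0.335859
  L_2 = (1/(0.97·√(2π)))·exp(−(-1.1−-1.35)²/(2·0.97²)) = 0.411281·exp(-0.03321) = 0.397845
  L_3 = (1/(0.37·√(2π)))·exp(−(-1.1−0.78)²/(2·0.37²)) = 1.078222·exp(-12.90869) = 2.67014e-06
Multiply by the mixture weights:
  π_1·L_1 = 0.74 × 0.335859 = 0.248535
  π_2·L_2 = 0.11 × 0.397845 = 0.043763
  π_3·L_3 = 0.15 × 2.67014e-06 = 4.00521e-07
Normaliser: 0.248535 + 0.043763 + 4.00521e-07 = 0.292299
P(Class 2 | data) ≈ 0.1497

0.1497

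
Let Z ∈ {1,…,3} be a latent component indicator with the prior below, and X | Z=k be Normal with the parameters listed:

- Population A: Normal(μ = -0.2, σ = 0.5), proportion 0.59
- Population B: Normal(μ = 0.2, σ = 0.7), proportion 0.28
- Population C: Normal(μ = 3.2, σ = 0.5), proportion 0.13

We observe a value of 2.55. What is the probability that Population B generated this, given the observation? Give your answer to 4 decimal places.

0.0126

P(component k | x) = π_k·f_k(x) / marginal(x), where marginal(x) = Σ_j π_j·f_j(x).
Normal densities:
  L_A = (1/(0.5·√(2π)))·exp(−(2.55−-0.2)²/(2·0.5²)) = 0.797885·exp(-15.12500) = 2.15395e-07
  L_B = (1/(0.7·√(2π)))·exp(−(2.55−0.2)²/(2·0.7²)) = 0.569918·exp(-5.63520) = 0.00203458
  L_C = (1/(0.5·√(2π)))·exp(−(2.55−3.2)²/(2·0.5²)) = 0.797885·exp(-0.84500) = 0.342737
Weight by the priors:
  π_A·L_A = 0.59 × 2.15395e-07 = 1.27083e-07
  π_B·L_B = 0.28 × 0.00203458 = 0.000569681
  π_C·L_C = 0.13 × 0.342737 = 0.0445558
Normaliser: 1.27083e-07 + 0.000569681 + 0.0445558 = 0.0451256
So the posterior for Population B is 0.000569681 / 0.0451256 ≈ 0.0126.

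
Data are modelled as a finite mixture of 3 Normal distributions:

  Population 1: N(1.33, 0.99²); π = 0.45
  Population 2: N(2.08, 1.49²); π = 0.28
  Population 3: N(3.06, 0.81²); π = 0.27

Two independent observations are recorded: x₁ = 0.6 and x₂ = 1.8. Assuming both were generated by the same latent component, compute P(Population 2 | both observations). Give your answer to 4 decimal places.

P(component k | x) = π_k·f_k(x) / marginal(x), where marginal(x) = Σ_j π_j·f_j(x).
Since both observations come from the same component, the likelihood for component k is f_k(x₁)·f_k(x₂).
  L_1 = [0.307049] × [0.360025] = 0.110545
  L_2 = [0.163486] × [0.26306] = 0.0430068
  L_3 = [0.00489268] × [0.146887] = 0.00071867
Prior × likelihood for each component:
  π_1·L_1 = 0.45 × 0.110545 = 0.0497454
  π_2·L_2 = 0.28 × 0.0430068 = 0.0120419
  π_3·L_3 = 0.27 × 0.00071867 = 0.000194041
Sum: 0.0497454 + 0.0120419 + 0.000194041 = 0.0619814
So the posterior for Population 2 is 0.0120419 / 0.0619814 ≈ 0.1943.

0.1943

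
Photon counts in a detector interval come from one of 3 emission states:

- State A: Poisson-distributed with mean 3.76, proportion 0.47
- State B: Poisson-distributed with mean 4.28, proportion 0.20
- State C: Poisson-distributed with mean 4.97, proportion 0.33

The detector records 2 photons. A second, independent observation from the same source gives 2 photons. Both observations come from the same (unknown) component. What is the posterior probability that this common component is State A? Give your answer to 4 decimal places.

P(component k | x) = w_k·f_k(x) / marginal(x), where marginal(x) = Σ_j w_j·f_j(x).
Since both observations come from the same component, the likelihood for component k is f_k(x₁)·f_k(x₂).
  f_A = [0.164588] × [0.164588] = 0.0270892
  f_B = [0.126788] × [0.126788] = 0.0160751
  f_C = [0.085751] × [0.085751] = 0.00735323
Prior × likelihood for each component:
  w_A·f_A = 0.47 × 0.0270892 = 0.0127319
  w_B·f_B = 0.20 × 0.0160751 = 0.00321502
  w_C·f_C = 0.33 × 0.00735323 = 0.00242657
Marginal: 0.0127319 + 0.00321502 + 0.00242657 = 0.0183735
So the posterior for State A is 0.0127319 / 0.0183735 ≈ 0.6930.

0.6930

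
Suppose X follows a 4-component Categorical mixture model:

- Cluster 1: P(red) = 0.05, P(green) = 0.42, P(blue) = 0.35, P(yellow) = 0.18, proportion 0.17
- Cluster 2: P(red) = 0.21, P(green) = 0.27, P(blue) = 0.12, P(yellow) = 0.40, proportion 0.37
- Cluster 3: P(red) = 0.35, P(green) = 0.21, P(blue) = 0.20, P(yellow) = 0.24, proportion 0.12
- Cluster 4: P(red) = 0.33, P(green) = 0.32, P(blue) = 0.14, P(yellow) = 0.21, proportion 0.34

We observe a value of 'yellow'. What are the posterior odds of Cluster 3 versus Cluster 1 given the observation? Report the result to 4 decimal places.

Only the two components matter; the odds are (w_i f_i(x)) / (w_j f_j(x)).
Evaluate each component's likelihood at the observed value:
  p_1 = P(yellow | comp) = 0.18
  p_2 = P(yellow | comp) = 0.40
  p_3 = P(yellow | comp) = 0.24
  p_4 = P(yellow | comp) = 0.21
0.0288 / 0.0306 ≈ 0.9412

0.9412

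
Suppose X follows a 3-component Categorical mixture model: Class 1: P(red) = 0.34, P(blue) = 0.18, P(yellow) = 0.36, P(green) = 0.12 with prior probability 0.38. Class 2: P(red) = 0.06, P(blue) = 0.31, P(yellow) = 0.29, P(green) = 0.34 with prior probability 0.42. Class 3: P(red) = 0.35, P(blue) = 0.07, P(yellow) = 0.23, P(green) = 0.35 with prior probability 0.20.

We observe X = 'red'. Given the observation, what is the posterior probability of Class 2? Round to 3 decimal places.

Posterior ∝ prior × likelihood, so P(k | x) ∝ π_k f_k(x); normalise over all components.
Component likelihoods at x = 'red':
  L_1 = P(red | comp) = 0.34
  L_2 = P(red | comp) = 0.06
  L_3 = P(red | comp) = 0.35
Prior × likelihood for each component:
  π_1·L_1 = 0.38 × 0.34 = 0.1292
  π_2·L_2 = 0.42 × 0.06 = 0.0252
  π_3·L_3 = 0.20 × 0.35 = 0.07
Evidence: 0.1292 + 0.0252 + 0.07 = 0.2244
P(Class 2 | x) ≈ 0.112

0.112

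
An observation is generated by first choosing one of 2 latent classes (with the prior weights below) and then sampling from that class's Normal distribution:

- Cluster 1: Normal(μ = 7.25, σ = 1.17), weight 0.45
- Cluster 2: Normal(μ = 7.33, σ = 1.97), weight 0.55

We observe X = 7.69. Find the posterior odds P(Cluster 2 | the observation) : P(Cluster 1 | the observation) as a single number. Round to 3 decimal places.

0.766

The posterior odds equal the prior odds times the likelihood ratio: (π_i/π_j)·(f_i(x)/f_j(x)).
Component likelihoods at x = 7.69:
  f_1 = 0.317697
  f_2 = 0.199156
0.109536 / 0.142964 ≈ 0.766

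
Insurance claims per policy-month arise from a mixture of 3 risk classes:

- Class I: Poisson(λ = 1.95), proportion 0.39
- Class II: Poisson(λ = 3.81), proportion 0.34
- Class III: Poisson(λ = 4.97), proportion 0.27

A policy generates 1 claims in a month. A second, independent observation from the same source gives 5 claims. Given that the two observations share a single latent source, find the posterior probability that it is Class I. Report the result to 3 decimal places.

0.381

Apply Bayes' rule: the posterior for each component is proportional to its prior times its likelihood at x.
Since both observations come from the same component, the likelihood for component k is f_k(x₁)·f_k(x₂).
  p_I = [e^(−1.95)·1.95^1/1! = 0.277434] × [0.0334286] = 0.00927423
  p_II = [e^(−3.81)·3.81^1/1! = 0.0843846] × [0.148177] = 0.0125039
  p_III = [e^(−4.97)·4.97^1/1! = 0.0345074] × [0.175452] = 0.00605438
Weight by the priors:
  P(Z=I)·p_I = 0.39 × 0.00927423 = 0.00361695
  P(Z=II)·p_II = 0.34 × 0.0125039 = 0.00425132
  P(Z=III)·p_III = 0.27 × 0.00605438 = 0.00163468
Sum: 0.00361695 + 0.00425132 + 0.00163468 = 0.00950295
P(Class I | data) = 0.00361695 / 0.00950295 ≈ 0.381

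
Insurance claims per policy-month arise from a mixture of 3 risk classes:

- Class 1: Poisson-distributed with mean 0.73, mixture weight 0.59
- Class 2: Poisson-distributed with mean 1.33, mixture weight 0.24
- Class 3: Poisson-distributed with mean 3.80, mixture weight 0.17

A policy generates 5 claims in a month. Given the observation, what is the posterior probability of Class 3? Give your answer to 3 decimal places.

Apply Bayes' rule: the posterior for each component is proportional to its prior times its likelihood at x.
Component likelihoods at x = 5 claims:
  f_1 = e^(−0.73)·0.73^5/5! = 0.000832527
  f_2 = e^(−1.33)·1.33^5/5! = 0.00917203
  f_3 = e^(−3.80)·3.80^5/5! = 0.147713
Multiply by the mixture weights:
  P(Z=1)·f_1 = 0.59 × 0.000832527 = 0.000491191
  P(Z=2)·f_2 = 0.24 × 0.00917203 = 0.00220129
  P(Z=3)·f_3 = 0.17 × 0.147713 = 0.0251112
Sum: 0.000491191 + 0.00220129 + 0.0251112 = 0.0278036
So the posterior for Class 3 is 0.0251112 / 0.0278036 ≈ 0.903.

0.903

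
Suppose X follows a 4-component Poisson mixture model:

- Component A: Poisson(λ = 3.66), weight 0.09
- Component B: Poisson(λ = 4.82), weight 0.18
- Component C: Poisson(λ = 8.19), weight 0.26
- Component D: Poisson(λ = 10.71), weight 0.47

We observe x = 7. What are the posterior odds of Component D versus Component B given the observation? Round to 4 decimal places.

1.9321

Only the two components matter; the odds are (π_i f_i(x)) / (π_j f_j(x)).
Evaluate each component's likelihood at the observed value:
  L_A = e^(−3.66)·3.66^7/7! = 0.0449179
  L_B = e^(−4.82)·4.82^7/7! = 0.0967385
  L_C = e^(−8.19)·8.19^7/7! = 0.136046
  L_D = e^(−10.71)·10.71^7/7! = 0.0715817
Posterior odds = (π_D·L_D) / (π_B·L_B) = (0.47·0.0715817) / (0.18·0.0967385) = 0.0336434 / 0.0174129 ≈ 1.9321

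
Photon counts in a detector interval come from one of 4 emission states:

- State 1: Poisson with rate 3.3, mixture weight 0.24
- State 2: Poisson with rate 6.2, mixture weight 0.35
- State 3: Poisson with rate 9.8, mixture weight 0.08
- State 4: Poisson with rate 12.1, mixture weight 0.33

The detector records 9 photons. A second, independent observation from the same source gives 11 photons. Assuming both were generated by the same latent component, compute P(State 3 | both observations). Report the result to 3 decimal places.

P(component k | x) = P(Z=k)·f_k(x) / marginal(x), where marginal(x) = Σ_j P(Z=j)·f_j(x).
Since both observations come from the same component, the likelihood for component k is f_k(x₁)·f_k(x₂).
  f_1 = [e^(−3.3)·3.3^9/9! = 0.00471727] × [0.00046701] = 2.20301e-06
  f_2 = [e^(−6.2)·6.2^9/9! = 0.0757071] × [0.0264562] = 0.00200292
  f_3 = [e^(−9.8)·9.8^9/9! = 0.127405] × [0.111236] = 0.014172
  f_4 = [e^(−12.1)·12.1^9/9! = 0.0851809] × [0.113376] = 0.00965744
Weight by the priors:
  P(Z=1)·f_1 = 0.24 × 2.20301e-06 = 5.28722e-07
  P(Z=2)·f_2 = 0.35 × 0.00200292 = 0.000701022
  P(Z=3)·f_3 = 0.08 × 0.014172 = 0.00113376
  P(Z=4)·f_4 = 0.33 × 0.00965744 = 0.00318696
Denominator: 5.28722e-07 + 0.000701022 + 0.00113376 + 0.00318696 = 0.00502227
P(State 3 | x) = 0.00113376 / 0.00502227 ≈ 0.226

0.226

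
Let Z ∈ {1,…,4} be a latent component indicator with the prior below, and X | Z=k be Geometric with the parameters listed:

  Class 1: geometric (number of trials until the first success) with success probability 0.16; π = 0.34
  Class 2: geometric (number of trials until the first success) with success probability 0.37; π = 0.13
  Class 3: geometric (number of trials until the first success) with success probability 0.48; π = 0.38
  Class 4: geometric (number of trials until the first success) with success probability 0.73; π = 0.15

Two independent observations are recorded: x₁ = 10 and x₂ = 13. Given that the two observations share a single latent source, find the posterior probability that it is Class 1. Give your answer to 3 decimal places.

0.995

Posterior ∝ prior × likelihood, so P(k | x) ∝ π_k f_k(x); normalise over all components.
Since both observations come from the same component, the likelihood for component k is f_k(x₁)·f_k(x₂).
  f_1 = [0.16·(1−0.16)^9 = 0.16·0.208216 = 0.0333145] × [0.0197456] = 0.000657817
  f_2 = [0.37·(1−0.37)^9 = 0.37·0.0156338 = 0.00578451] × [0.0014464] = 8.36672e-06
  f_3 = [0.48·(1−0.48)^9 = 0.48·0.00277991 = 0.00133435] × [0.000187621] = 2.50353e-07
  f_4 = [0.73·(1−0.73)^9 = 0.73·7.6256e-06 = 5.56669e-06] × [1.09569e-07] = 6.09937e-13
Prior × likelihood for each component:
  π_1·f_1 = 0.34 × 0.000657817 = 0.000223658
  π_2·f_2 = 0.13 × 8.36672e-06 = 1.08767e-06
  π_3·f_3 = 0.38 × 2.50353e-07 = 9.51341e-08
  π_4·f_4 = 0.15 × 6.09937e-13 = 9.14905e-14
Sum: 0.000223658 + 1.08767e-06 + 9.51341e-08 + 9.14905e-14 = 0.000224841
Responsibility of Class 1: 0.000223658 / 0.000224841 ≈ 0.995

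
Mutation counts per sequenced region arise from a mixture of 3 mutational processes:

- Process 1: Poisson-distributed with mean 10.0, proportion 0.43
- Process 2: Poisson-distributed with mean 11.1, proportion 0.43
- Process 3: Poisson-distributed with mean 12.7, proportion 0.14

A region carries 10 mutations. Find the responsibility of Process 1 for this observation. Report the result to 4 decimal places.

0.4579

P(component k | x) = π_k·f_k(x) / marginal(x), where marginal(x) = Σ_j π_j·f_j(x).
Evaluate each component's likelihood at the observed value:
  p_1 = 0.12511
  p_2 = 0.118249
  p_3 = 0.0917771
Unnormalised posteriors:
  π_1·p_1 = 0.43 × 0.12511 = 0.0537973
  π_2·p_2 = 0.43 × 0.118249 = 0.0508471
  π_3·p_3 = 0.14 × 0.0917771 = 0.0128488
Marginal: 0.0537973 + 0.0508471 + 0.0128488 = 0.117493
Responsibility of Process 1: 0.0537973 / 0.117493 ≈ 0.4579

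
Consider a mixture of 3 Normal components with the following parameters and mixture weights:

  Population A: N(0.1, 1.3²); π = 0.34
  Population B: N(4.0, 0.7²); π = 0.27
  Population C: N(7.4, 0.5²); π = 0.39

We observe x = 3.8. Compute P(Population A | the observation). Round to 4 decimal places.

Posterior ∝ prior × likelihood, so P(k | x) ∝ π_k f_k(x); normalise over all components.
Normal densities:
  p_A = (1/(1.3·√(2π)))·exp(−(3.8−0.1)²/(2·1.3²)) = 0.306879·exp(-4.05030) = 0.00534497
  p_B = (1/(0.7·√(2π)))·exp(−(3.8−4.0)²/(2·0.7²)) = 0.569918·exp(-0.04082) = 0.547124
  p_C = (1/(0.5·√(2π)))·exp(−(3.8−7.4)²/(2·0.5²)) = 0.797885·exp(-25.92000) = 4.41598e-12
Multiply by the mixture weights:
  π_A·p_A = 0.34 × 0.00534497 = 0.00181729
  π_B·p_B = 0.27 × 0.547124 = 0.147723
  π_C·p_C = 0.39 × 4.41598e-12 = 1.72223e-12
Sum: 0.00181729 + 0.147723 + 1.72223e-12 = 0.149541
So the posterior for Population A is 0.00181729 / 0.149541 ≈ 0.0122.

0.0122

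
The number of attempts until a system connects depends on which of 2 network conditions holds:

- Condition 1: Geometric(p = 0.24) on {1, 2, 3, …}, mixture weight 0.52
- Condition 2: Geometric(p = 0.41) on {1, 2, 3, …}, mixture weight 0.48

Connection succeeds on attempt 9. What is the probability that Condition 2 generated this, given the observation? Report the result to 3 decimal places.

0.172

P(component k | x) = π_k·f_k(x) / marginal(x), where marginal(x) = Σ_j π_j·f_j(x).
Evaluate each component's likelihood at the observed value:
  L_1 = 0.0267128
  L_2 = 0.00602005
Multiply by the mixture weights:
  π_1·L_1 = 0.52 × 0.0267128 = 0.0138907
  π_2·L_2 = 0.48 × 0.00602005 = 0.00288962
Marginal: 0.0138907 + 0.00288962 = 0.0167803
P(Condition 2 | 9) = 0.00288962 / 0.0167803 ≈ 0.172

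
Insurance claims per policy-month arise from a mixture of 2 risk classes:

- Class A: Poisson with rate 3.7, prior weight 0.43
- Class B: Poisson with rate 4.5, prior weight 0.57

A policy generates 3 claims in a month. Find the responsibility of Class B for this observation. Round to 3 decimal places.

0.517

P(component k | x) = w_k·f_k(x) / marginal(x), where marginal(x) = Σ_j w_j·f_j(x).
Poisson probabilities:
  L_A = 0.20872
  L_B = 0.168718
Unnormalised posteriors:
  w_A·L_A = 0.43 × 0.20872 = 0.0897497
  w_B·L_B = 0.57 × 0.168718 = 0.0961692
Sum: 0.0897497 + 0.0961692 = 0.185919
P(Class B | x) = 0.0961692 / 0.185919 ≈ 0.517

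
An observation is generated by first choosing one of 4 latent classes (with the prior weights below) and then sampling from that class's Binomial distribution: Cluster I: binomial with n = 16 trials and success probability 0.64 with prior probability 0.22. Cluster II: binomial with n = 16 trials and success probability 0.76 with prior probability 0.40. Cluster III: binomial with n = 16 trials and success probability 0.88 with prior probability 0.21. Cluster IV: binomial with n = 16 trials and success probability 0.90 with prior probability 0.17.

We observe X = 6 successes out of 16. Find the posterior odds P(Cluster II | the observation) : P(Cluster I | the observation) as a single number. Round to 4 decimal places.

0.0884

Posterior odds = (w_i f_i(x)) / (w_j f_j(x)); the normalising sum cancels.
Binomial probabilities:
  L_I = 0.02012
  L_II = 0.000978404
  L_III = 2.30267e-06
  L_IV = 4.25578e-07
Posterior odds = (w_II·L_II) / (w_I·L_I) = (0.40·0.000978404) / (0.22·0.02012) = 0.000391361 / 0.00442641 ≈ 0.0884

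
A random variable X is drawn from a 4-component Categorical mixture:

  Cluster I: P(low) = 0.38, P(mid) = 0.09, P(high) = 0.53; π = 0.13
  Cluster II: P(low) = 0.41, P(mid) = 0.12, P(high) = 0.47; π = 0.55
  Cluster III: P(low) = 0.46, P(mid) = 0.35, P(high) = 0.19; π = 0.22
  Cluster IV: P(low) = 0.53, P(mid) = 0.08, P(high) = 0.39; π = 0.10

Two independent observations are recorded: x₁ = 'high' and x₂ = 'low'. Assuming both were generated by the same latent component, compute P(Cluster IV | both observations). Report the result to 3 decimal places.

Apply Bayes' rule: the posterior for each component is proportional to its prior times its likelihood at x.
Since both observations come from the same component, the likelihood for component k is f_k(x₁)·f_k(x₂).
  L_I = [0.53] × [0.38] = 0.2014
  L_II = [0.47] × [0.41] = 0.1927
  L_III = [0.19] × [0.46] = 0.0874
  L_IV = [0.39] × [0.53] = 0.2067
Multiply by the mixture weights:
  w_I·L_I = 0.13 × 0.2014 = 0.026182
  w_II·L_II = 0.55 × 0.1927 = 0.105985
  w_III·L_III = 0.22 × 0.0874 = 0.019228
  w_IV·L_IV = 0.10 × 0.2067 = 0.02067
Denominator: 0.026182 + 0.105985 + 0.019228 + 0.02067 = 0.172065
P(Cluster IV | x₁, x₂) = 0.02067 / 0.172065 ≈ 0.120

0.120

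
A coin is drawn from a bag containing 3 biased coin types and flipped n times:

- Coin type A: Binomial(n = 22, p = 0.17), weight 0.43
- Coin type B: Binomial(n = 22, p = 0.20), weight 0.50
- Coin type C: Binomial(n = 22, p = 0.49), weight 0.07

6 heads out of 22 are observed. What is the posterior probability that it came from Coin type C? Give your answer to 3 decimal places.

0.014

P(component k | x) = P(Z=k)·f_k(x) / marginal(x), where marginal(x) = Σ_j P(Z=j)·f_j(x).
Evaluate each component's likelihood at the observed value:
  L_A = 0.0913603
  L_B = 0.134411
  L_C = 0.0216329
Multiply by the mixture weights:
  P(Z=A)·L_A = 0.43 × 0.0913603 = 0.0392849
  P(Z=B)·L_B = 0.50 × 0.134411 = 0.0672054
  P(Z=C)·L_C = 0.07 × 0.0216329 = 0.0015143
Sum: 0.0392849 + 0.0672054 + 0.0015143 = 0.108005
Responsibility of Coin type C: 0.0015143 / 0.108005 ≈ 0.014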